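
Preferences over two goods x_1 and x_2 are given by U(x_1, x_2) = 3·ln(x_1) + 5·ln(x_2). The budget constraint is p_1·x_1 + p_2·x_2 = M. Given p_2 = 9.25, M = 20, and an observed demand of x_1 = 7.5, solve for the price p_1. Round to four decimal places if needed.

The MRS is (3/5)·x_2/x_1. Set MRS = p_1/p_2.
So 3·p_2·x_2 = 5·p_1·x_1; combined with the budget, a share 0.375 of income goes to x_1.
Demand: x_1*(p_1,p_2,M) = 0.375·M/p_1 and x_2* = 0.625·M/p_2.
Set x_1* = 7.5 in the demand function and solve for p_1: p_1 = 1.

p_1 = 1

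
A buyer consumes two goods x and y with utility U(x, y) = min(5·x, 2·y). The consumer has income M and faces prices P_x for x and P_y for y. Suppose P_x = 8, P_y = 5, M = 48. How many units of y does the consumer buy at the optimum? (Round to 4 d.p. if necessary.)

y* = 5.8537

Leontief preferences: the optimum is at the kink where x/2 = y/5, i.e. y = (5/2)·x.
Budget: P_x·x + P_y·(5/2)·x = M, so (2·P_x + 5·P_y)·x = 2·M.
Demand: x*(P_x,P_y,M) = 2·M/(2·P_x + 5·P_y), y* = 5·M/(2·P_x + 5·P_y).
Here 2·8 + 5·5 = 41, giving y* = 5.8537.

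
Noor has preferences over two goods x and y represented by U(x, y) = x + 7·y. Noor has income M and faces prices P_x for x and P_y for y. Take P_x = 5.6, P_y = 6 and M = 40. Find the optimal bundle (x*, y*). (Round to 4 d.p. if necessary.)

Perfect substitutes: compare marginal utility per dollar. 1/P_x vs 7/P_y → 0.1786 vs 1.1667.
y gives more utility per dollar, so spend all income on y: y* = M/P_y, x* = 0.
Numerically: x* = 0, y* = 6.6667.

x* = 0, y* = 6.6667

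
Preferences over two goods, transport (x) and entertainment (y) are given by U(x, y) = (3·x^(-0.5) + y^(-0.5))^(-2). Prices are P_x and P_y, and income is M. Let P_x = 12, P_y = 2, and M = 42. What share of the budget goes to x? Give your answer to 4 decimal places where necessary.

share on x = 0.7908

From the CES first-order condition, 3·(y/x)^(1.5) = P_x/P_y.
Hence y/x = ((1/3)·P_x/P_y)^(1/(1.5)), i.e. raised to the 2/3 power.
Substitute y = (y/x)·x into the budget: x* = M/(P_x + P_y·(y/x)).
Numerically y/x = 1.587401, so x* = 42/(12 + 2·1.587401) = 2.7677 and y* = 1.587401·2.7677 = 4.3935.
Expenditure on x: 12·2.7677 = 33.213; share = 0.7908.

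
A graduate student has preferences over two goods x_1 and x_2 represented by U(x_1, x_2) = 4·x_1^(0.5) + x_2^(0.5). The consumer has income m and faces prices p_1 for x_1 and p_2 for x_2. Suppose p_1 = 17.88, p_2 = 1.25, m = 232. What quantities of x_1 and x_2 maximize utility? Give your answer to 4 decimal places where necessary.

x_1* = 6.8508, x_2* = 87.6063

MRS = MU_x_1/MU_x_2 = 4·(x_2/x_1)^(0.5). Set equal to p_1/p_2.
Hence x_2/x_1 = ((1/4)·p_1/p_2)^(1/(0.5)), i.e. raised to the 2 power.
With the ratio pinned down, the budget gives x_1* = m/(p_1 + p_2·(x_2/x_1)) and x_2* = (x_2/x_1)·x_1*.
Numerically x_2/x_1 = 12.787776, so x_1* = 232/(17.88 + 1.25·12.787776) = 6.8508 and x_2* = 12.787776·6.8508 = 87.6063.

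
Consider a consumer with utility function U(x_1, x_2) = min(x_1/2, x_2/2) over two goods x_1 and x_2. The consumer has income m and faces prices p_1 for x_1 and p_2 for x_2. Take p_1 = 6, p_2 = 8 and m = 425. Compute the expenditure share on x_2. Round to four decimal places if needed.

share on x_2 = 0.5714

Leontief preferences: the optimum is at the kink where x_1/2 = x_2/2, i.e. x_2 = x_1.
Budget: p_1·x_1 + p_2·x_1 = m, so (2·p_1 + 2·p_2)·x_1 = 2·m.
Demand: x_1*(p_1,p_2,m) = 2·m/(2·p_1 + 2·p_2), x_2* = 2·m/(2·p_1 + 2·p_2).
Here 2·6 + 2·8 = 28, giving x_1* = 30.3571 and x_2* = 30.3571.
Expenditure on x_2: 8·30.3571 = 242.8571; share = 0.5714.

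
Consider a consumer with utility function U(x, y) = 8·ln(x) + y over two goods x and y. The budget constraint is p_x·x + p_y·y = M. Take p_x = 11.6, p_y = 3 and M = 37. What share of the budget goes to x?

Set MRS = p_x/p_y: (8/x)/1 = p_x/p_y.
So x*(p_x,p_y) = 8·p_y/p_x, independent of income; and y* = (M − 8·p_y)/p_y.
At the given prices: x* = 8·3/11.6 = 2.069, and y* = 4.3333.
Expenditure on x: 11.6·2.069 = 24; share = 0.6486.

share on x = 0.6486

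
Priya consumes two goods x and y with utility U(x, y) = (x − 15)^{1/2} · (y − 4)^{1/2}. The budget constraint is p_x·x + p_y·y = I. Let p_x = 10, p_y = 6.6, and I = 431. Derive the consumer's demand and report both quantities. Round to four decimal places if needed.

x* = 27.73, y* = 23.2879

Let x' = x−15, y' = y−4. MRS = y'/x' = p_x/p_y.
After buying the subsistence bundle (15, 4), a share 0.5 of the remaining income goes to x: x* = 15 + 0.5·(I − 15p_x − 4p_y)/p_x.
Discretionary income = 431 − 15·10 − 4·6.6 = 254.6; x* = 15 + 0.5·254.6/10 = 27.73; y* = 4 + 0.5·254.6/6.6 = 23.2879.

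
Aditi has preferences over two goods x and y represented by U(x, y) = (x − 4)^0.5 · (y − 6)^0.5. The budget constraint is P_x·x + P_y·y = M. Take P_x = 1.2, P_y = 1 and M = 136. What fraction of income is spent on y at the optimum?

share on y = 0.5044

After buying the subsistence bundle (4, 6), a share 0.5 of the remaining income goes to x: x* = 4 + 0.5·(M − 4P_x − 6P_y)/P_x.
Discretionary income = 136 − 4·1.2 − 6·1 = 125.2; x* = 4 + 0.5·125.2/1.2 = 56.1667; y* = 6 + 0.5·125.2/1 = 68.6.
Expenditure on y: 1·68.6 = 68.6; share = 0.5044.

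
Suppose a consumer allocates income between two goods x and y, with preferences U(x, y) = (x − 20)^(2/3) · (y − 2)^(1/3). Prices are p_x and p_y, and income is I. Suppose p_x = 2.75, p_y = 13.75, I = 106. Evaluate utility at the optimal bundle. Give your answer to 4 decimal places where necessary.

V = 2.6443

Let x' = x−20, y' = y−2. MRS = 2·y'/x' = p_x/p_y.
Substituting into the budget: x* = 20 + 2/3·(I − 20·p_x − 2·p_y)/p_x, and y* = 2 + 1/3·(…)/p_y.
Discretionary income = 106 − 20·2.75 − 2·13.75 = 23.5; x* = 20 + 2/3·23.5/2.75 = 25.697; y* = 2 + 1/3·23.5/13.75 = 2.5697.
Utility at the optimum: U(25.697, 2.5697) = 2.6443.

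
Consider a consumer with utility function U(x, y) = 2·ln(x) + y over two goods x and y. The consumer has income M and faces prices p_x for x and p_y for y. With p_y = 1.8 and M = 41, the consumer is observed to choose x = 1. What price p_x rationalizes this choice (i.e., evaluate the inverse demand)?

p_x = 3.6

MU_x = 2/x, MU_y = 1. Tangency: 2/x = p_x/p_y.
So x*(p_x,p_y) = 2·p_y/p_x, independent of income; and y* = (M − 2·p_y)/p_y.
Set x* = 1 in the demand function and solve for p_x: p_x = 3.6.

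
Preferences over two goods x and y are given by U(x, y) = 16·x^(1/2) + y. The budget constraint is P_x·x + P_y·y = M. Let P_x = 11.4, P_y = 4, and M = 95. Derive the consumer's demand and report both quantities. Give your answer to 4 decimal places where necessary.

Utility is quasi-linear in y; the FOC for x is 8/√x = P_x/P_y.
Solve: √x = 8·P_y/P_x, so x*(P_x,P_y) = (8·P_y/P_x)², and y* = (M − P_x·x*)/P_y.
Plugging in: x* = (8·4/11.4)² = 7.8793, y* = 1.2939.

x* = 7.8793, y* = 1.2939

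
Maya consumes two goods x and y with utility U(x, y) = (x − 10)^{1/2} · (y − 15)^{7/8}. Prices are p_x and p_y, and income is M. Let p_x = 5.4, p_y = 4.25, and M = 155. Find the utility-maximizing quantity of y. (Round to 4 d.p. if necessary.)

Discretionary income = 155 − 10·5.4 − 15·4.25 = 37.25; y* = 15 + 7/11·37.25/4.25 = 20.5775.

y* = 20.5775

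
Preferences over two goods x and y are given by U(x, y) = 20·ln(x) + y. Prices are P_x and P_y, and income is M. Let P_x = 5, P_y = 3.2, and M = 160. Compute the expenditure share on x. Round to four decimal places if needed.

share on x = 0.4

MU_x = 20/x, MU_y = 1. Tangency: 20/x = P_x/P_y.
So x*(P_x,P_y) = 20·P_y/P_x, independent of income; and y* = (M − 20·P_y)/P_y.
At the given prices: x* = 20·3.2/5 = 12.8, and y* = 30.
Expenditure on x: 5·12.8 = 64; share = 0.4.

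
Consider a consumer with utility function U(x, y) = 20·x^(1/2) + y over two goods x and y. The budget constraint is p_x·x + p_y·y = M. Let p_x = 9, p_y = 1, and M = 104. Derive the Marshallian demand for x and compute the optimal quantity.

x* = 1.2346

Plugging in: x* = (10·1/9)² = 1.2346.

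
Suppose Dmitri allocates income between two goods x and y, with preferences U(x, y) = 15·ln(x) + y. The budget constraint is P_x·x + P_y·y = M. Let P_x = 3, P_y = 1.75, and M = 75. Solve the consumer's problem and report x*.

x* = 8.75

Set MRS = P_x/P_y: (15/x)/1 = P_x/P_y.
So x*(P_x,P_y) = 15·P_y/P_x, independent of income; and y* = (M − 15·P_y)/P_y.
At the given prices: x* = 15·1.75/3 = 8.75.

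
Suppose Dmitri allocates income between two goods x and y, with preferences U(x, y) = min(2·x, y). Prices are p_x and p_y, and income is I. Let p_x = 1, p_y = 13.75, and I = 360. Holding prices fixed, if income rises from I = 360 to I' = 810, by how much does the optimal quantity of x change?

Δx* = 15.7895

Leontief preferences: the optimum is at the kink where x/1 = y/2, i.e. y = 2·x.
Budget: p_x·x + p_y·2·x = I, so (p_x + 2·p_y)·x = I.
Demand: x*(p_x,p_y,I) = I/(p_x + 2·p_y), y* = 2·I/(p_x + 2·p_y).
Here 1 + 2·13.75 = 28.5, giving x* = 12.6316.
At I' = 810: x* = 28.4211. Change: 28.4211 − 12.6316 = 15.7895.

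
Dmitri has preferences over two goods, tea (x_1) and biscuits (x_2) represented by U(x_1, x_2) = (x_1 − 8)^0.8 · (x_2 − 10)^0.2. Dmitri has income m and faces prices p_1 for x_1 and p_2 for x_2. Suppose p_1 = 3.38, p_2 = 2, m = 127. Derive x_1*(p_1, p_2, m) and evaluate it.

Substituting into the budget: x_1* = 8 + 0.8·(m − 8·p_1 − 10·p_2)/p_1, and x_2* = 10 + 0.2·(…)/p_2.
Discretionary income = 127 − 8·3.38 − 10·2 = 79.96; x_1* = 8 + 0.8·79.96/3.38 = 26.9254.

x_1* = 26.9254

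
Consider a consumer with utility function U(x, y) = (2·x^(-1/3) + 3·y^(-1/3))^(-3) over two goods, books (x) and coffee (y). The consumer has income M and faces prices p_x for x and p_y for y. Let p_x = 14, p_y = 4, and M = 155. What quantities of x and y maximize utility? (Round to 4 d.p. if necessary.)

MRS = MU_x/MU_y = (2/3)·(y/x)^(4/3). Set equal to p_x/p_y.
Hence y/x = ((3/2)·p_x/p_y)^(1/(4/3)), i.e. raised to the 0.75 power.
Substitute y = (y/x)·x into the budget: x* = M/(p_x + p_y·(y/x)).
Numerically y/x = 3.468323, so x* = 155/(14 + 4·3.468323) = 5.5609 and y* = 3.468323·5.5609 = 19.2869.

x* = 5.5609, y* = 19.2869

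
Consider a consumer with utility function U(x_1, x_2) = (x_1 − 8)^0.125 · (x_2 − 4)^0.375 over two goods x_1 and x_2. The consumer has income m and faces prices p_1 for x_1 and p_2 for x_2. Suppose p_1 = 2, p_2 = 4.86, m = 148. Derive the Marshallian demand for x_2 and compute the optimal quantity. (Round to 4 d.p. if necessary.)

This is Cobb-Douglas in (x_1−8, x_2−4): tangency gives 0.125·p_2·(x_2−4) = 0.375·p_1·(x_1−8).
Substituting into the budget: x_1* = 8 + 0.25·(m − 8·p_1 − 4·p_2)/p_1, and x_2* = 4 + 0.75·(…)/p_2.
Discretionary income = 148 − 8·2 − 4·4.86 = 112.56; x_2* = 4 + 0.75·112.56/4.86 = 21.3704.

x_2* = 21.3704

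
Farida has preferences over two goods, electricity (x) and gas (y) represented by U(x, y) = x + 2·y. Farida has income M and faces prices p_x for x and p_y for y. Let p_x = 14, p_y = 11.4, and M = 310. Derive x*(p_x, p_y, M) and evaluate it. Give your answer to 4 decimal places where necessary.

x* = 0

Linear utility — the consumer picks whichever good has higher MU/price: 1/14 = 0.0714 vs 2/11.4 = 0.1754.
y gives more utility per dollar, so spend all income on y: y* = M/p_y, x* = 0.
Numerically: x* = 0, y* = 27.193.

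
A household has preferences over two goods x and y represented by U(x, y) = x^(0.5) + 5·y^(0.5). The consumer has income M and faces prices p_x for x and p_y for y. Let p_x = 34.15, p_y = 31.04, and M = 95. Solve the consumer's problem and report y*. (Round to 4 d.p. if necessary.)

y* = 2.9532

MU_x ∝ x^(-0.5), MU_y ∝ 5·y^(-0.5), so MRS = (1/5)·(y/x)^(0.5) = p_x/p_y.
Solve for the ratio: y/x = [5·p_x/p_y]^(2).
Substitute y = (y/x)·x into the budget: x* = M/(p_x + p_y·(y/x)).
Numerically y/x = 30.260632, so x* = 95/(34.15 + 31.04·30.260632) = 0.0976 and y* = 30.260632·0.0976 = 2.9532.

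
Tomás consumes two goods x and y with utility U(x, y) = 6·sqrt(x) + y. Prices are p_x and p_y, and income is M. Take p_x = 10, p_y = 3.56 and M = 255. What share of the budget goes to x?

Utility is quasi-linear in y; the FOC for x is 3/√x = p_x/p_y.
Solve: √x = 3·p_y/p_x, so x*(p_x,p_y) = (3·p_y/p_x)², and y* = (M − p_x·x*)/p_y.
Plugging in: x* = (3·3.56/10)² = 1.1406, y* = 68.4252.
Expenditure on x: 10·1.1406 = 11.4062; share = 0.0447.

share on x = 0.0447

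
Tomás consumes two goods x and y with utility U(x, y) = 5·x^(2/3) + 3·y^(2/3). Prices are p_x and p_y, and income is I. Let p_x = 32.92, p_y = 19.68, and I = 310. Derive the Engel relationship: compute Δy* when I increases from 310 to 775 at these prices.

From the CES first-order condition, (5/3)·(y/x)^(1/3) = p_x/p_y.
Hence y/x = ((3/5)·p_x/p_y)^(1/(1/3)), i.e. raised to the 3 power.
With the ratio pinned down, the budget gives x* = I/(p_x + p_y·(y/x)) and y* = (y/x)·x*.
Numerically y/x = 1.011016, so x* = 310/(32.92 + 19.68·1.011016) = 5.8693 and y* = 1.011016·5.8693 = 5.934.
At I' = 775: y* = 14.835. Change: 14.835 − 5.934 = 8.901.

Δy* = 8.901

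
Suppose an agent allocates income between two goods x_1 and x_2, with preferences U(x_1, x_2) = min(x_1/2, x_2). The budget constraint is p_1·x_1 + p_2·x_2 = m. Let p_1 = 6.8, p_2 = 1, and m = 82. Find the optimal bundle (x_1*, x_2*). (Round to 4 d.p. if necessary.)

Leontief preferences: the optimum is at the kink where x_1/2 = x_2/1, i.e. x_2 = (1/2)·x_1.
Budget: p_1·x_1 + p_2·(1/2)·x_1 = m, so (2·p_1 + p_2)·x_1 = 2·m.
Demand: x_1*(p_1,p_2,m) = 2·m/(2·p_1 + p_2), x_2* = m/(2·p_1 + p_2).
Here 2·6.8 + 1 = 14.6, giving x_1* = 11.2329 and x_2* = 5.6164.

x_1* = 11.2329, x_2* = 5.6164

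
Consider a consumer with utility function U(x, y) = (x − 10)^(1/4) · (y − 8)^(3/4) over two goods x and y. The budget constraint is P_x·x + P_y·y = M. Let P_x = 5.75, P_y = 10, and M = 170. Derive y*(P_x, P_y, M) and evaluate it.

y* = 10.4375

MRS = (1/3)·(y−8)/(x−10). Tangency with P_x/P_y gives y−8 = 3·(P_x/P_y)·(x−10).
After buying the subsistence bundle (10, 8), a share 0.25 of the remaining income goes to x: x* = 10 + 0.25·(M − 10P_x − 8P_y)/P_x.
Discretionary income = 170 − 10·5.75 − 8·10 = 32.5; y* = 8 + 0.75·32.5/10 = 10.4375.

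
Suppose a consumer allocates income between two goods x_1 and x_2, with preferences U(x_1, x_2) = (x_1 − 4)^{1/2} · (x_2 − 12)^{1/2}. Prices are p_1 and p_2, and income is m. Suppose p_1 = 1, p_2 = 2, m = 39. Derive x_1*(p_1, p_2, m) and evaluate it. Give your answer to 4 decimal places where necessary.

x_1* = 9.5

This is Cobb-Douglas in (x_1−4, x_2−12): tangency gives 0.5·p_2·(x_2−12) = 0.5·p_1·(x_1−4).
Substituting into the budget: x_1* = 4 + 0.5·(m − 4·p_1 − 12·p_2)/p_1, and x_2* = 12 + 0.5·(…)/p_2.
Discretionary income = 39 − 4·1 − 12·2 = 11; x_1* = 4 + 0.5·11/1 = 9.5.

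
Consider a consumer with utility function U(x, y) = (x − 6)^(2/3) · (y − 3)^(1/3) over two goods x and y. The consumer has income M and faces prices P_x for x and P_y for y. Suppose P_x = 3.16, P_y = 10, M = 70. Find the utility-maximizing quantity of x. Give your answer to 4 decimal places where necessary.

x* = 10.4388

MRS = 2·(y−3)/(x−6). Tangency with P_x/P_y gives y−3 = (1/2)·(P_x/P_y)·(x−6).
Substituting into the budget: x* = 6 + 2/3·(M − 6·P_x − 3·P_y)/P_x, and y* = 3 + 1/3·(…)/P_y.
Discretionary income = 70 − 6·3.16 − 3·10 = 21.04; x* = 6 + 2/3·21.04/3.16 = 10.4388.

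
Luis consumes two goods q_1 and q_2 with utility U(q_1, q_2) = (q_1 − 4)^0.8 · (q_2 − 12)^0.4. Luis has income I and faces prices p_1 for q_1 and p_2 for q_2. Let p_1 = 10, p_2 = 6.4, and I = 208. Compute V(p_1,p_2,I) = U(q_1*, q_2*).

V = 7.9032

Substituting into the budget: q_1* = 4 + 2/3·(I − 4·p_1 − 12·p_2)/p_1, and q_2* = 12 + 1/3·(…)/p_2.
Discretionary income = 208 − 4·10 − 12·6.4 = 91.2; q_1* = 4 + 2/3·91.2/10 = 10.08; q_2* = 12 + 1/3·91.2/6.4 = 16.75.
Utility at the optimum: U(10.08, 16.75) = 7.9032.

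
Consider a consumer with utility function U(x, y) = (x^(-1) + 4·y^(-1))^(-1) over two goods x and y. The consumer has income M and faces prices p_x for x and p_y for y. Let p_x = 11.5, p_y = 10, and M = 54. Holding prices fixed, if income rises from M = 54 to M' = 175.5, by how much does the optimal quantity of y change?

MU_x ∝ x^(-2), MU_y ∝ 4·y^(-2), so MRS = (1/4)·(y/x)^(2) = p_x/p_y.
Solve for the ratio: y/x = [4·p_x/p_y]^(0.5).
With the ratio pinned down, the budget gives x* = M/(p_x + p_y·(y/x)) and y* = (y/x)·x*.
Numerically y/x = 2.144761, so x* = 54/(11.5 + 10·2.144761) = 1.639 and y* = 2.144761·1.639 = 3.5152.
At M' = 175.5: y* = 11.4244. Change: 11.4244 − 3.5152 = 7.9092.

Δy* = 7.9092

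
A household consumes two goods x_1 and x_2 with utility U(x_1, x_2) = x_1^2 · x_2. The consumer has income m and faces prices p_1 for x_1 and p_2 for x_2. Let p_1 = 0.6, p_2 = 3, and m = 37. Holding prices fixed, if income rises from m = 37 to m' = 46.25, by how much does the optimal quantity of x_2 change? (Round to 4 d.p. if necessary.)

MU_x_1/MU_x_2 = (2·x_2)/(x_1); tangency sets this equal to p_1/p_2.
Rearranging, p_2·x_2 = (1/2)·p_1·x_1. Substituting into the budget gives p_1·x_1·(1 + (1/2)) = m.
Demand: x_1*(p_1,p_2,m) = 2/3·m/p_1 and x_2* = 1/3·m/p_2.
At p_1=0.6, p_2=3, m=37: x_2* = 1/3·37/3 = 4.1111.
At m' = 46.25: x_2* = 5.1389. Change: 5.1389 − 4.1111 = 1.0278.

Δx_2* = 1.0278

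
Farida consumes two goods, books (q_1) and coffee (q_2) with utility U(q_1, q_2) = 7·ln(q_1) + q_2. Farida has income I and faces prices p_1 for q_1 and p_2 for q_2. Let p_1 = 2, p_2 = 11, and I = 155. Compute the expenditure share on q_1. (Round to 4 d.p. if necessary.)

share on q_1 = 0.4968

Set MRS = p_1/p_2: (7/q_1)/1 = p_1/p_2.
So q_1*(p_1,p_2) = 7·p_2/p_1, independent of income; and q_2* = (I − 7·p_2)/p_2.
At the given prices: q_1* = 7·11/2 = 38.5, and q_2* = 7.0909.
Expenditure on q_1: 2·38.5 = 77; share = 0.4968.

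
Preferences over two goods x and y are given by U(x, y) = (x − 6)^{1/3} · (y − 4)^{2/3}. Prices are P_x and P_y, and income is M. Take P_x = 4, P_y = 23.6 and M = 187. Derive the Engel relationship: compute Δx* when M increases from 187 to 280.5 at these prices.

After buying the subsistence bundle (6, 4), a share 1/3 of the remaining income goes to x: x* = 6 + 1/3·(M − 6P_x − 4P_y)/P_x.
Discretionary income = 187 − 6·4 − 4·23.6 = 68.6; x* = 6 + 1/3·68.6/4 = 11.7167.
At M' = 280.5: x* = 19.5083. Change: 19.5083 − 11.7167 = 7.7917.

Δx* = 7.7917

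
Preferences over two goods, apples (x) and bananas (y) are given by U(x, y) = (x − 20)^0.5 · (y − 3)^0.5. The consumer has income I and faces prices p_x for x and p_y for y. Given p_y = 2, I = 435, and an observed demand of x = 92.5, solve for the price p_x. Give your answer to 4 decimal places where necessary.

p_x = 2.6

This is Cobb-Douglas in (x−20, y−3): tangency gives 0.5·p_y·(y−3) = 0.5·p_x·(x−20).
Substituting into the budget: x* = 20 + 0.5·(I − 20·p_x − 3·p_y)/p_x, and y* = 3 + 0.5·(…)/p_y.
Set x* = 92.5 in the demand function and solve for p_x: p_x = 2.6.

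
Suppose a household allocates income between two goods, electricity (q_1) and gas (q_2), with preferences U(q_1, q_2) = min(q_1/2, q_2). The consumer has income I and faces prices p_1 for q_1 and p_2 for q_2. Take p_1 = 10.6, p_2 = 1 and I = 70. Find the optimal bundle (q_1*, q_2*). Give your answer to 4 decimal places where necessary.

q_1* = 6.3063, q_2* = 3.1532

Demand: q_1*(p_1,p_2,I) = 2·I/(2·p_1 + p_2), q_2* = I/(2·p_1 + p_2).
Here 2·10.6 + 1 = 22.2, giving q_1* = 6.3063 and q_2* = 3.1532.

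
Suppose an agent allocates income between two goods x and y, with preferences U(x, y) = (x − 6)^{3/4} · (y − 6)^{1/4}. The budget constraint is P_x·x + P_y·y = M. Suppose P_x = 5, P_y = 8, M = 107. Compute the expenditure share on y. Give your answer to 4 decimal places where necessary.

share on y = 0.5164

MRS = 3·(y−6)/(x−6). Tangency with P_x/P_y gives y−6 = (1/3)·(P_x/P_y)·(x−6).
After buying the subsistence bundle (6, 6), a share 0.75 of the remaining income goes to x: x* = 6 + 0.75·(M − 6P_x − 6P_y)/P_x.
Discretionary income = 107 − 6·5 − 6·8 = 29; x* = 6 + 0.75·29/5 = 10.35; y* = 6 + 0.25·29/8 = 6.9062.
Expenditure on y: 8·6.9062 = 55.25; share = 0.5164.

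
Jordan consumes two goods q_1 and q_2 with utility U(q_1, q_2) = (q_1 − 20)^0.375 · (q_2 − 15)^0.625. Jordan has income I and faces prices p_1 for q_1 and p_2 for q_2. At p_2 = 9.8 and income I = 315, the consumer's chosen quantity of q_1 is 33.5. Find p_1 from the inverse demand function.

This is Cobb-Douglas in (q_1−20, q_2−15): tangency gives 0.375·p_2·(q_2−15) = 0.625·p_1·(q_1−20).
After buying the subsistence bundle (20, 15), a share 0.375 of the remaining income goes to q_1: q_1* = 20 + 0.375·(I − 20p_1 − 15p_2)/p_1.
Set q_1* = 33.5 in the demand function and solve for p_1: p_1 = 3.

p_1 = 3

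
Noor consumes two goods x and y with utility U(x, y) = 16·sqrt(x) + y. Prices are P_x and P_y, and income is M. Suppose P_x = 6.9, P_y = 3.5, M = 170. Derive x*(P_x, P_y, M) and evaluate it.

x* = 16.4671

Set MRS = P_x/P_y: 8·x^(−1/2) = P_x/P_y.
Solve: √x = 8·P_y/P_x, so x*(P_x,P_y) = (8·P_y/P_x)², and y* = (M − P_x·x*)/P_y.
Plugging in: x* = (8·3.5/6.9)² = 16.4671.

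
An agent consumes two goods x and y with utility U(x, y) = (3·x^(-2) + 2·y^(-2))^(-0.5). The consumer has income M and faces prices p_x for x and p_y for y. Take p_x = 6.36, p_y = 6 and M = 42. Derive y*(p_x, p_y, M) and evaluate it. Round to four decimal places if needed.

y* = 3.1963

MRS = MU_x/MU_y = (3/2)·(y/x)^(3). Set equal to p_x/p_y.
Hence y/x = ((2/3)·p_x/p_y)^(1/(3)), i.e. raised to the 1/3 power.
With the ratio pinned down, the budget gives x* = M/(p_x + p_y·(y/x)) and y* = (y/x)·x*.
Numerically y/x = 0.890714, so x* = 42/(6.36 + 6·0.890714) = 3.5884 and y* = 0.890714·3.5884 = 3.1963.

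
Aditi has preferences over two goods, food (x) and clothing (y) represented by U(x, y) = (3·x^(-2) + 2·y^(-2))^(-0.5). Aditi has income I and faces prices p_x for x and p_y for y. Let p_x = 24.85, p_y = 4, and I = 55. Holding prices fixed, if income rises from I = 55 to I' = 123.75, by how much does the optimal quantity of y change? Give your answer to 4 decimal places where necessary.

Δy* = 3.5304

MU_x ∝ 3·x^(-3), MU_y ∝ 2·y^(-3), so MRS = (3/2)·(y/x)^(3) = p_x/p_y.
Solve for the ratio: y/x = [(2/3)·p_x/p_y]^(1/3).
With the ratio pinned down, the budget gives x* = I/(p_x + p_y·(y/x)) and y* = (y/x)·x*.
Numerically y/x = 1.605924, so x* = 55/(24.85 + 4·1.605924) = 1.7587 and y* = 1.605924·1.7587 = 2.8243.
At I' = 123.75: y* = 6.3546. Change: 6.3546 − 2.8243 = 3.5304.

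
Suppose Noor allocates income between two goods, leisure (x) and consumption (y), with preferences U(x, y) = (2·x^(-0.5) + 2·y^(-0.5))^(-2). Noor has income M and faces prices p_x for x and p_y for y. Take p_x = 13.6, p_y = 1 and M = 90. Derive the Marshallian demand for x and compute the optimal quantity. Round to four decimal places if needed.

MRS = MU_x/MU_y = (y/x)^(1.5). Set equal to p_x/p_y.
Solve for the ratio: y/x = [p_x/p_y]^(2/3).
With the ratio pinned down, the budget gives x* = M/(p_x + p_y·(y/x)) and y* = (y/x)·x*.
Numerically y/x = 5.697609, so x* = 90/(13.6 + 1·5.697609) = 4.6638.

x* = 4.6638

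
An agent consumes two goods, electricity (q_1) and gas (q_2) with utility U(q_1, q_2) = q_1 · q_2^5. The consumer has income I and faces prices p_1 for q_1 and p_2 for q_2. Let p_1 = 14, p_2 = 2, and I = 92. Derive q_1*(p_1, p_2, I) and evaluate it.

q_1* = 1.0952

Tangency: MRS = (1/5)·q_2/q_1 = p_1/p_2.
Rearranging, p_2·q_2 = 5·p_1·q_1. Substituting into the budget gives p_1·q_1·(1 + 5) = I.
Demand: q_1*(p_1,p_2,I) = 1/6·I/p_1 and q_2* = 5/6·I/p_2.
At p_1=14, p_2=2, I=92: q_1* = 1/6·92/14 = 1.0952.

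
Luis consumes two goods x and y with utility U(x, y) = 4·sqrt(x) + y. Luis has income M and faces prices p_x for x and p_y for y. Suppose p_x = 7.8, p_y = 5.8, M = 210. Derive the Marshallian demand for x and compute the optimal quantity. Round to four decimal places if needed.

MU_x = 2/√x, MU_y = 1. Tangency: 2/√x = p_x/p_y.
Solve: √x = 2·p_y/p_x, so x*(p_x,p_y) = (2·p_y/p_x)², and y* = (M − p_x·x*)/p_y.
Plugging in: x* = (2·5.8/7.8)² = 2.2117.

x* = 2.2117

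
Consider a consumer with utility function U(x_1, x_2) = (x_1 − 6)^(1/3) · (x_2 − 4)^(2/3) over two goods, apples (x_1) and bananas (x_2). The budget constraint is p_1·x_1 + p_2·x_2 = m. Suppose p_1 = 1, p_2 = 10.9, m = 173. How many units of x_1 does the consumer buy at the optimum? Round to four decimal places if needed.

MRS = (1/2)·(x_2−4)/(x_1−6). Tangency with p_1/p_2 gives x_2−4 = 2·(p_1/p_2)·(x_1−6).
Substituting into the budget: x_1* = 6 + 1/3·(m − 6·p_1 − 4·p_2)/p_1, and x_2* = 4 + 2/3·(…)/p_2.
Discretionary income = 173 − 6·1 − 4·10.9 = 123.4; x_1* = 6 + 1/3·123.4/1 = 47.1333.

x_1* = 47.1333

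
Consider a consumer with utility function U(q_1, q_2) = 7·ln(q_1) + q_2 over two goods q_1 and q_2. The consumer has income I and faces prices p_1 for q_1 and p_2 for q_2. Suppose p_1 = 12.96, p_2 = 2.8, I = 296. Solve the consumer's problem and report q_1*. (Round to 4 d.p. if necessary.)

q_1* = 1.5123

MU_q_1 = 7/q_1, MU_q_2 = 1. Tangency: 7/q_1 = p_1/p_2.
So q_1*(p_1,p_2) = 7·p_2/p_1, independent of income; and q_2* = (I − 7·p_2)/p_2.
At the given prices: q_1* = 7·2.8/12.96 = 1.5123.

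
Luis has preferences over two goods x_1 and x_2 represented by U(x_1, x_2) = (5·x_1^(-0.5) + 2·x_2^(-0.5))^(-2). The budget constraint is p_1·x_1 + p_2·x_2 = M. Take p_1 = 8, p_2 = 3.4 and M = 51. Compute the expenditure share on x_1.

share on x_1 = 0.7101

MU_x_1 ∝ 5·x_1^(-1.5), MU_x_2 ∝ 2·x_2^(-1.5), so MRS = (5/2)·(x_2/x_1)^(1.5) = p_1/p_2.
Solve for the ratio: x_2/x_1 = [(2/5)·p_1/p_2]^(2/3).
With the ratio pinned down, the budget gives x_1* = M/(p_1 + p_2·(x_2/x_1)) and x_2* = (x_2/x_1)·x_1*.
Numerically x_2/x_1 = 0.960389, so x_1* = 51/(8 + 3.4·0.960389) = 4.5272 and x_2* = 0.960389·4.5272 = 4.3478.
Expenditure on x_1: 8·4.5272 = 36.2173; share = 0.7101.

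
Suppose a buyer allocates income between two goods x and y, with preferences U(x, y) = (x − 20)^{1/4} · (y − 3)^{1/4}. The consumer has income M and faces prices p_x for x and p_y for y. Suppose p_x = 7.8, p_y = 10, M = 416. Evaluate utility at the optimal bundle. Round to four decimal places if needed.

V = 3.6085

MRS = (y−3)/(x−20). Tangency with p_x/p_y gives y−3 = (p_x/p_y)·(x−20).
After buying the subsistence bundle (20, 3), a share 0.5 of the remaining income goes to x: x* = 20 + 0.5·(M − 20p_x − 3p_y)/p_x.
Discretionary income = 416 − 20·7.8 − 3·10 = 230; x* = 20 + 0.5·230/7.8 = 34.7436; y* = 3 + 0.5·230/10 = 14.5.
Utility at the optimum: U(34.7436, 14.5) = 3.6085.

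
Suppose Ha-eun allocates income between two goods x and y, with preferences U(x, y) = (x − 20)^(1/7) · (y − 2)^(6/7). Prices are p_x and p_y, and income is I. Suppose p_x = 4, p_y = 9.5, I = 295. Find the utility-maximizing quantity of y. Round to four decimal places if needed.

After buying the subsistence bundle (20, 2), a share 1/7 of the remaining income goes to x: x* = 20 + 1/7·(I − 20p_x − 2p_y)/p_x.
Discretionary income = 295 − 20·4 − 2·9.5 = 196; y* = 2 + 6/7·196/9.5 = 19.6842.

y* = 19.6842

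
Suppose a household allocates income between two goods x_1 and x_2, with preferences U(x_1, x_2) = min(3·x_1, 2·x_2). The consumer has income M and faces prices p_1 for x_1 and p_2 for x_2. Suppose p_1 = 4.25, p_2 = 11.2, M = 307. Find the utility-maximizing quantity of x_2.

x_2* = 21.8765

Leontief preferences: the optimum is at the kink where x_1/2 = x_2/3, i.e. x_2 = (3/2)·x_1.
Budget: p_1·x_1 + p_2·(3/2)·x_1 = M, so (2·p_1 + 3·p_2)·x_1 = 2·M.
Demand: x_1*(p_1,p_2,M) = 2·M/(2·p_1 + 3·p_2), x_2* = 3·M/(2·p_1 + 3·p_2).
Here 2·4.25 + 3·11.2 = 42.1, giving x_2* = 21.8765.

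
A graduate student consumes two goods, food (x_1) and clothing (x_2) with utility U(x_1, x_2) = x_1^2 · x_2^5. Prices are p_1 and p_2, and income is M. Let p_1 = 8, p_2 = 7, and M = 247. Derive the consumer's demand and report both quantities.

Demand: x_1*(p_1,p_2,M) = 2/7·M/p_1 and x_2* = 5/7·M/p_2.
At p_1=8, p_2=7, M=247: x_1* = 2/7·247/8 = 8.8214, x_2* = 25.2041.

x_1* = 8.8214, x_2* = 25.2041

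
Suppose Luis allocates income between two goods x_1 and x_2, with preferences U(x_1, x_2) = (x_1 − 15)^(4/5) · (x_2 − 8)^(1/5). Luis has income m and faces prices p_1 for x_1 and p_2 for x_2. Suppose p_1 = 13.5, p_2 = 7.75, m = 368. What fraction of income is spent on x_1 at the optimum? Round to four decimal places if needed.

share on x_1 = 0.7753

Let x_1' = x_1−15, x_2' = x_2−8. MRS = 4·x_2'/x_1' = p_1/p_2.
After buying the subsistence bundle (15, 8), a share 0.8 of the remaining income goes to x_1: x_1* = 15 + 0.8·(m − 15p_1 − 8p_2)/p_1.
Discretionary income = 368 − 15·13.5 − 8·7.75 = 103.5; x_1* = 15 + 0.8·103.5/13.5 = 21.1333; x_2* = 8 + 0.2·103.5/7.75 = 10.671.
Expenditure on x_1: 13.5·21.1333 = 285.3; share = 0.7753.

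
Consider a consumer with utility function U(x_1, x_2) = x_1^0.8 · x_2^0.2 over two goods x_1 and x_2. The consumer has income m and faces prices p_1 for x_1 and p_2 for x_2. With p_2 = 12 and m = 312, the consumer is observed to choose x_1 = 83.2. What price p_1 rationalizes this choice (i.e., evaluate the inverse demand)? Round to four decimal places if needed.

p_1 = 3

The MRS is 4·x_2/x_1. Set MRS = p_1/p_2.
So 0.8·p_2·x_2 = 0.2·p_1·x_1; combined with the budget, a share 0.8 of income goes to x_1.
Demand: x_1*(p_1,p_2,m) = 0.8·m/p_1 and x_2* = 0.2·m/p_2.
Set x_1* = 83.2 in the demand function and solve for p_1: p_1 = 3.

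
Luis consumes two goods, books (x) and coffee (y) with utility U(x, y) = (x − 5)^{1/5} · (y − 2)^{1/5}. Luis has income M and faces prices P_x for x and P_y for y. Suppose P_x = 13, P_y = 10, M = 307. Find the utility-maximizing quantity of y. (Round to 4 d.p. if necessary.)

y* = 13.1

MRS = (y−2)/(x−5). Tangency with P_x/P_y gives y−2 = (P_x/P_y)·(x−5).
Substituting into the budget: x* = 5 + 0.5·(M − 5·P_x − 2·P_y)/P_x, and y* = 2 + 0.5·(…)/P_y.
Discretionary income = 307 − 5·13 − 2·10 = 222; y* = 2 + 0.5·222/10 = 13.1.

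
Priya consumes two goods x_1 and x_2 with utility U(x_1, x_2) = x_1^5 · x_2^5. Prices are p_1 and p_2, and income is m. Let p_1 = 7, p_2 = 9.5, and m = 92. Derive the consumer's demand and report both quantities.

x_1* = 6.5714, x_2* = 4.8421

The MRS is x_2/x_1. Set MRS = p_1/p_2.
Rearranging, p_2·x_2 = p_1·x_1. Substituting into the budget gives p_1·x_1·(1 + 1) = m.
Demand: x_1*(p_1,p_2,m) = 0.5·m/p_1 and x_2* = 0.5·m/p_2.
At p_1=7, p_2=9.5, m=92: x_1* = 0.5·92/7 = 6.5714, x_2* = 4.8421.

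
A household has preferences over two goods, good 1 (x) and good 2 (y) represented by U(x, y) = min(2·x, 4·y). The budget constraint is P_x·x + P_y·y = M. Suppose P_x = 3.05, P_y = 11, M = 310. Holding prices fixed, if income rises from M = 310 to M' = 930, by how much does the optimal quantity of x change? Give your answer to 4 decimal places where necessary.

Δx* = 72.5146

Leontief preferences: the optimum is at the kink where x/4 = y/2, i.e. y = (1/2)·x.
Budget: P_x·x + P_y·(1/2)·x = M, so (4·P_x + 2·P_y)·x = 4·M.
Demand: x*(P_x,P_y,M) = 4·M/(4·P_x + 2·P_y), y* = 2·M/(4·P_x + 2·P_y).
Here 4·3.05 + 2·11 = 34.2, giving x* = 36.2573.
At M' = 930: x* = 108.7719. Change: 108.7719 − 36.2573 = 72.5146.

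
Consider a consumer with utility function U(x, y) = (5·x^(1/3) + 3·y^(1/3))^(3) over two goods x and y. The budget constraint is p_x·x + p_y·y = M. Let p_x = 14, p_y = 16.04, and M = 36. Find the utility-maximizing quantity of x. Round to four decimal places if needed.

x* = 1.7929

MU_x ∝ 5·x^(-2/3), MU_y ∝ 3·y^(-2/3), so MRS = (5/3)·(y/x)^(2/3) = p_x/p_y.
Hence y/x = ((3/5)·p_x/p_y)^(1/(2/3)), i.e. raised to the 1.5 power.
With the ratio pinned down, the budget gives x* = M/(p_x + p_y·(y/x)) and y* = (y/x)·x*.
Numerically y/x = 0.378977, so x* = 36/(14 + 16.04·0.378977) = 1.7929.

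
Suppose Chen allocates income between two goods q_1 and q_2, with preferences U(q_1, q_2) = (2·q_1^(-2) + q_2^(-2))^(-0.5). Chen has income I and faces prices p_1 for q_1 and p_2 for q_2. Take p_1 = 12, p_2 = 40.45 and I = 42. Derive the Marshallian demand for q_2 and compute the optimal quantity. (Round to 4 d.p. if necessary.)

q_2* = 0.6654

MRS = MU_q_1/MU_q_2 = 2·(q_2/q_1)^(3). Set equal to p_1/p_2.
Hence q_2/q_1 = ((1/2)·p_1/p_2)^(1/(3)), i.e. raised to the 1/3 power.
Substitute q_2 = (q_2/q_1)·q_1 into the budget: q_1* = I/(p_1 + p_2·(q_2/q_1)).
Numerically q_2/q_1 = 0.529352, so q_1* = 42/(12 + 40.45·0.529352) = 1.257 and q_2* = 0.529352·1.257 = 0.6654.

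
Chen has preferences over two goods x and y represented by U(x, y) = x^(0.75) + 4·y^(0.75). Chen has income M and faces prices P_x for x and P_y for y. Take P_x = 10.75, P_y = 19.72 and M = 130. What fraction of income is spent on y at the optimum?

MRS = MU_x/MU_y = (1/4)·(y/x)^(0.25). Set equal to P_x/P_y.
Solve for the ratio: y/x = [4·P_x/P_y]^(4).
Substitute y = (y/x)·x into the budget: x* = M/(P_x + P_y·(y/x)).
Numerically y/x = 22.607169, so x* = 130/(10.75 + 19.72·22.607169) = 0.2847 and y* = 22.607169·0.2847 = 6.4371.
Expenditure on y: 19.72·6.4371 = 126.9391; share = 0.9765.

share on y = 0.9765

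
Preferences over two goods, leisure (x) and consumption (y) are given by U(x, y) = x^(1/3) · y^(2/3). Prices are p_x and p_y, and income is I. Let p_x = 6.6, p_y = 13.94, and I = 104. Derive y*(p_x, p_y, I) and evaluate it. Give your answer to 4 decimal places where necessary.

y* = 4.9737

MU_x/MU_y = (1/3·y)/(2/3·x); tangency sets this equal to p_x/p_y.
Rearranging, p_y·y = 2·p_x·x. Substituting into the budget gives p_x·x·(1 + 2) = I.
Demand: x*(p_x,p_y,I) = 1/3·I/p_x and y* = 2/3·I/p_y.
At p_x=6.6, p_y=13.94, I=104: y* = 2/3·104/13.94 = 4.9737.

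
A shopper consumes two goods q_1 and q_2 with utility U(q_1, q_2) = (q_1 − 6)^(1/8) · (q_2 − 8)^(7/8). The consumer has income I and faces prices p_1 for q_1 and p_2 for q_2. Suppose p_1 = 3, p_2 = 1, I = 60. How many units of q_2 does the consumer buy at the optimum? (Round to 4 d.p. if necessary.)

q_2* = 37.75

Let q_1' = q_1−6, q_2' = q_2−8. MRS = (1/7)·q_2'/q_1' = p_1/p_2.
After buying the subsistence bundle (6, 8), a share 0.125 of the remaining income goes to q_1: q_1* = 6 + 0.125·(I − 6p_1 − 8p_2)/p_1.
Discretionary income = 60 − 6·3 − 8·1 = 34; q_2* = 8 + 0.875·34/1 = 37.75.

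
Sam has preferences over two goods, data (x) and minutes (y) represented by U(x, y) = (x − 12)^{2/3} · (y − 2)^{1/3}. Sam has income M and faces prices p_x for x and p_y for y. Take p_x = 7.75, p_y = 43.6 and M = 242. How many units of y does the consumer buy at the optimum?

y* = 2.4725

Let x' = x−12, y' = y−2. MRS = 2·y'/x' = p_x/p_y.
Substituting into the budget: x* = 12 + 2/3·(M − 12·p_x − 2·p_y)/p_x, and y* = 2 + 1/3·(…)/p_y.
Discretionary income = 242 − 12·7.75 − 2·43.6 = 61.8; y* = 2 + 1/3·61.8/43.6 = 2.4725.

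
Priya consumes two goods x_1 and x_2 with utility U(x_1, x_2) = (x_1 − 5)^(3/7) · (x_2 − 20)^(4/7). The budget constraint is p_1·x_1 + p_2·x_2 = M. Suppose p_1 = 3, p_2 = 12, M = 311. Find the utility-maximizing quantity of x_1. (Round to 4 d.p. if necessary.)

x_1* = 13

MRS = (3/4)·(x_2−20)/(x_1−5). Tangency with p_1/p_2 gives x_2−20 = (4/3)·(p_1/p_2)·(x_1−5).
Substituting into the budget: x_1* = 5 + 3/7·(M − 5·p_1 − 20·p_2)/p_1, and x_2* = 20 + 4/7·(…)/p_2.
Discretionary income = 311 − 5·3 − 20·12 = 56; x_1* = 5 + 3/7·56/3 = 13.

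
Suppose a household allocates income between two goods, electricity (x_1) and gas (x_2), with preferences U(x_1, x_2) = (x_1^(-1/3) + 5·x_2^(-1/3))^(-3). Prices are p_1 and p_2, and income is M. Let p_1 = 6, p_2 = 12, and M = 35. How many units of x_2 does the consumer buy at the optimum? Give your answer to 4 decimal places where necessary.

From the CES first-order condition, (1/5)·(x_2/x_1)^(4/3) = p_1/p_2.
Hence x_2/x_1 = (5·p_1/p_2)^(1/(4/3)), i.e. raised to the 0.75 power.
Substitute x_2 = (x_2/x_1)·x_1 into the budget: x_1* = M/(p_1 + p_2·(x_2/x_1)).
Numerically x_2/x_1 = 1.988177, so x_1* = 35/(6 + 12·1.988177) = 1.1722 and x_2* = 1.988177·1.1722 = 2.3306.

x_2* = 2.3306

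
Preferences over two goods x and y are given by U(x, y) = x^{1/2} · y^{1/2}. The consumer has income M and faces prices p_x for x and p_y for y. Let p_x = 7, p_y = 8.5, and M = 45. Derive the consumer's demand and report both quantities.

Tangency: MRS = y/x = p_x/p_y.
So 0.5·p_y·y = 0.5·p_x·x; combined with the budget, a share 0.5 of income goes to x.
Demand: x*(p_x,p_y,M) = 0.5·M/p_x and y* = 0.5·M/p_y.
At p_x=7, p_y=8.5, M=45: x* = 0.5·45/7 = 3.2143, y* = 2.6471.

x* = 3.2143, y* = 2.6471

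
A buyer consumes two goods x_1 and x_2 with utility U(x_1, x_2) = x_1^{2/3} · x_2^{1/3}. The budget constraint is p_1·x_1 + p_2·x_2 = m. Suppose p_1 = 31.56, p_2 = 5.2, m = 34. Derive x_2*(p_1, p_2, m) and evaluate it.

x_2* = 2.1795

At p_1=31.56, p_2=5.2, m=34: x_2* = 1/3·34/5.2 = 2.1795.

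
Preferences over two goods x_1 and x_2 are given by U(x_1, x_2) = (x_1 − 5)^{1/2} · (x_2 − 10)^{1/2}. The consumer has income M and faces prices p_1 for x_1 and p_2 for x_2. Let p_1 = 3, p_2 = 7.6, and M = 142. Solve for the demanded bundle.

This is Cobb-Douglas in (x_1−5, x_2−10): tangency gives 0.5·p_2·(x_2−10) = 0.5·p_1·(x_1−5).
After buying the subsistence bundle (5, 10), a share 0.5 of the remaining income goes to x_1: x_1* = 5 + 0.5·(M − 5p_1 − 10p_2)/p_1.
Discretionary income = 142 − 5·3 − 10·7.6 = 51; x_1* = 5 + 0.5·51/3 = 13.5; x_2* = 10 + 0.5·51/7.6 = 13.3553.

x_1* = 13.5, x_2* = 13.3553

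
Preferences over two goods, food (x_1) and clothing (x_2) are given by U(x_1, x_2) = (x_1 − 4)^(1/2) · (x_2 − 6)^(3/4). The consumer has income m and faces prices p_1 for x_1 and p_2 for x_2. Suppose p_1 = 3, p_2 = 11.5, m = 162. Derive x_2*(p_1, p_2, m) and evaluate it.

x_2* = 10.2261

Let x_1' = x_1−4, x_2' = x_2−6. MRS = (2/3)·x_2'/x_1' = p_1/p_2.
Substituting into the budget: x_1* = 4 + 0.4·(m − 4·p_1 − 6·p_2)/p_1, and x_2* = 6 + 0.6·(…)/p_2.
Discretionary income = 162 − 4·3 − 6·11.5 = 81; x_2* = 6 + 0.6·81/11.5 = 10.2261.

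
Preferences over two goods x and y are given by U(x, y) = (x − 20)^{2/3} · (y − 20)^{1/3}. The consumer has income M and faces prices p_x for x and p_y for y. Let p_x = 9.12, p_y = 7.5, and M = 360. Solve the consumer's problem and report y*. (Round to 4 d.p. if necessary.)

MRS = 2·(y−20)/(x−20). Tangency with p_x/p_y gives y−20 = (1/2)·(p_x/p_y)·(x−20).
After buying the subsistence bundle (20, 20), a share 2/3 of the remaining income goes to x: x* = 20 + 2/3·(M − 20p_x − 20p_y)/p_x.
Discretionary income = 360 − 20·9.12 − 20·7.5 = 27.6; y* = 20 + 1/3·27.6/7.5 = 21.2267.

y* = 21.2267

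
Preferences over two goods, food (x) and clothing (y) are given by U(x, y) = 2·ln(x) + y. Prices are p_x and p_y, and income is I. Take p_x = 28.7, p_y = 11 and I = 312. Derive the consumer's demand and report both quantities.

x* = 0.7666, y* = 26.3636

MU_x = 2/x, MU_y = 1. Tangency: 2/x = p_x/p_y.
So x*(p_x,p_y) = 2·p_y/p_x, independent of income; and y* = (I − 2·p_y)/p_y.
At the given prices: x* = 2·11/28.7 = 0.7666, and y* = 26.3636.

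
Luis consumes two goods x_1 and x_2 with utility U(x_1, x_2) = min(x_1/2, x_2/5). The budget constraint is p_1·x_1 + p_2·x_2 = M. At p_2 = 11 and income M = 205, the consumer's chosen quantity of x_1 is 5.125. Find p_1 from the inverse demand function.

Leontief preferences: the optimum is at the kink where x_1/2 = x_2/5, i.e. x_2 = (5/2)·x_1.
Budget: p_1·x_1 + p_2·(5/2)·x_1 = M, so (2·p_1 + 5·p_2)·x_1 = 2·M.
Demand: x_1*(p_1,p_2,M) = 2·M/(2·p_1 + 5·p_2), x_2* = 5·M/(2·p_1 + 5·p_2).
Set x_1* = 5.125 in the demand function and solve for p_1: p_1 = 12.5.

p_1 = 12.5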